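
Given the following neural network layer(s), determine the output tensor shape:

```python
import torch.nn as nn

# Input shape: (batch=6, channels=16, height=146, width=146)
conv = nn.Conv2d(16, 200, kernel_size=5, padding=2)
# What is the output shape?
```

Input: (6, 16, 146, 146) -> Output: (6, 200, 146, 146)

Answer: (6, 200, 146, 146)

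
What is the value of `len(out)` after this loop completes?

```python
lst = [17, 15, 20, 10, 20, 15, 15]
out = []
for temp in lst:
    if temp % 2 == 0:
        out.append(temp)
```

Count even numbers in [17, 15, 20, 10, 20, 15, 15]
`out` takes the values: [] → [20] → [20, 10] → [20, 10, 20]
So `len(out)` = 3

Answer: 3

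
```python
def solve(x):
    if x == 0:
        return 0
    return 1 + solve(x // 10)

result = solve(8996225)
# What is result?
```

Count of digits of 8996225: 7

Answer: 7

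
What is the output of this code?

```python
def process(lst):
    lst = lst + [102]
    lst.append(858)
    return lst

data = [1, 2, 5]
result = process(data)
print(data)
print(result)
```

Key concept: rebinding parameter vs mutation.
Step by step:
`data = [1, 2, 5]` → data = [1, 2, 5]
`result = process(data)` → result = [1, 2, 5, 102, 858]
`print(data)` → prints [1, 2, 5]
`print(result)` → prints [1, 2, 5, 102, 858]

Answer:
[1, 2, 5]
[1, 2, 5, 102, 858]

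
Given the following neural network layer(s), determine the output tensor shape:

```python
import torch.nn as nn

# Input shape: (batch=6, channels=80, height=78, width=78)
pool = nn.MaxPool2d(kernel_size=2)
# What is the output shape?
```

Input: (6, 80, 78, 78) -> Output: (6, 80, 39, 39)

Answer: (6, 80, 39, 39)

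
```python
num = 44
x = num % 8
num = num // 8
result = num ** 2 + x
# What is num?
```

Trace:
`num = 44` → num = 44
`x = num % 8` → x = 4
`num = num // 8` → num = 5
`result = num ** 2 + x` → result = 29
So num = 5

Answer: 5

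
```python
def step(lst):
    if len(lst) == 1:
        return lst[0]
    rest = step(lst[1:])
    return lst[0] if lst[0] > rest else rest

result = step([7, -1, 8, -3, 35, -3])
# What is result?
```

Recursive max over [7, -1, 8, -3, 35, -3] = 35

Answer: 35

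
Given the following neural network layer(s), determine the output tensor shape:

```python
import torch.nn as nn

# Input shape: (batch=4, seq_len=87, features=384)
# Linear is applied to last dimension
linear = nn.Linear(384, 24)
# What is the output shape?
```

Input: (4, 87, 384) -> Output: (4, 87, 24)

Answer: (4, 87, 24)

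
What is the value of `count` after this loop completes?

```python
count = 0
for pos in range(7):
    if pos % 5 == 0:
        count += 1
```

Count numbers divisible by 5 in range(7)
`count` takes the values: 0 → 1 → 2

Answer: 2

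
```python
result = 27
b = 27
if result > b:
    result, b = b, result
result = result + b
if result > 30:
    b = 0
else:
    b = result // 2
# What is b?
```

Trace:
`result = 27` → result = 27
`b = 27` → b = 27
`if result > b: ...` → result > b is False → no variable changes
`result = result + b` → result = 54
`if result > 30: ...` → result > 30 is True → b = 0
So b = 0

Answer: 0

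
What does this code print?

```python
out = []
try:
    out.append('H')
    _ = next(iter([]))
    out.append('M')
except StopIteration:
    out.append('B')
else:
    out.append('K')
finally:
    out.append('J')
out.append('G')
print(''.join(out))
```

Execution trace: 'H' (try body) → 'B' (except StopIteration) → 'J' (finally) → 'G' (after the try/except). Output: HBJG

Answer: HBJG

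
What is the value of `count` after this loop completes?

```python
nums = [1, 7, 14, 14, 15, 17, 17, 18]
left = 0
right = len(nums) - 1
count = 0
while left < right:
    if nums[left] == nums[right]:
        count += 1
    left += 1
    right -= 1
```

Count matching pairs from ends
`count` takes the values: 0

Answer: 0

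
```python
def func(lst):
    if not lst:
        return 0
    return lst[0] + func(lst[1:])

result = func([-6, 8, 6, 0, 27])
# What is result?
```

(-6) + 8 + 6 + 0 + 27 + 0 = 35

Answer: 35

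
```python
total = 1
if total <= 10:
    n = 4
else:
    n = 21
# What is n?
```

Trace:
`total = 1` → total = 1
`if total <= 10: ...` → total <= 10 is True → n = 4
So n = 4

Answer: 4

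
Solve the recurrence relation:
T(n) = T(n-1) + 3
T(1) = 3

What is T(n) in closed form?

Unrolling: T(n) = T(1) + 3·(n-1) = 3 + 3(n-1) = 3n.

Answer: T(n) = 3n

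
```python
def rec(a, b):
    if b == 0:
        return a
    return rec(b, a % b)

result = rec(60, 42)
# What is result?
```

rec(60, 42) -> rec(42, 18) -> rec(18, 6) -> rec(6, 0) -> 6

Answer: 6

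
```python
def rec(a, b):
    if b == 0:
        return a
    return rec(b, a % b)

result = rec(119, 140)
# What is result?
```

rec(119, 140) -> rec(140, 119) -> rec(119, 21) -> rec(21, 14) -> rec(14, 7) -> rec(7, 0) -> 7

Answer: 7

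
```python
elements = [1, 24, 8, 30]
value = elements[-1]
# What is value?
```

Trace:
`elements = [1, 24, 8, 30]` → elements = [1, 24, 8, 30]
`value = elements[-1]` → value = 30
So value = 30

Answer: 30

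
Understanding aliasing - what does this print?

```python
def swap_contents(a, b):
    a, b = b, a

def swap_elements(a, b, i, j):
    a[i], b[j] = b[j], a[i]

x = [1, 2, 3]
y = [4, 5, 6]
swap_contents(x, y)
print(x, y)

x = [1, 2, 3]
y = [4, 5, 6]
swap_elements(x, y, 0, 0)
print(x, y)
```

Key concept: parameter rebinding vs mutation.
Step by step:
`x = [1, 2, 3]` → x = [1, 2, 3]
`y = [4, 5, 6]` → y = [4, 5, 6]
`swap_contents(x, y)` → no visible change to tracked variables
`print(x, y)` → prints [1, 2, 3] [4, 5, 6]
`x = [1, 2, 3]` → x = [1, 2, 3]
`y = [4, 5, 6]` → y = [4, 5, 6]
`swap_elements(x, y, 0, 0)` → x = [4, 2, 3]; y = [1, 5, 6]
`print(x, y)` → prints [4, 2, 3] [1, 5, 6]

Answer:
[1, 2, 3] [4, 5, 6]
[4, 2, 3] [1, 5, 6]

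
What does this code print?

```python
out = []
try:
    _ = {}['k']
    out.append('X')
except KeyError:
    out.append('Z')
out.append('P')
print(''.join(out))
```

Execution trace: 'Z' (except KeyError) → 'P' (after the try/except). Output: ZP

Answer: ZP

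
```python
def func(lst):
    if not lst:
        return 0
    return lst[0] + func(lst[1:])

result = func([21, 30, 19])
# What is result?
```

21 + 30 + 19 + 0 = 70

Answer: 70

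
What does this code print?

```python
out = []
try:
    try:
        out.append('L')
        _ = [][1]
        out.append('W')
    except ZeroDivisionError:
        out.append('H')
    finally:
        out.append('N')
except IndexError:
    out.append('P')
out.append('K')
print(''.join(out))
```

Execution trace: 'L' (try body) → 'N' (finally) → 'P' (outer except IndexError) → 'K' (after the try/except). Output: LNPK

Answer: LNPK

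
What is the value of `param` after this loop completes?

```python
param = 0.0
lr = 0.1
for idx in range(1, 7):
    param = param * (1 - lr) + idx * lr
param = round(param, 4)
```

Moving average with lr=0.1
`param` takes the values: 0.0 → 0.1 → 0.29 → 0.561 → 0.9049 → 1.31441 → 1.782969 → 1.783

Answer: 1.783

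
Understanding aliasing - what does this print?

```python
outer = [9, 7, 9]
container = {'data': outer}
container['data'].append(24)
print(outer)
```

Key concept: dict holds reference to list.
Step by step:
`outer = [9, 7, 9]` → outer = [9, 7, 9]
`container = {'data': outer}` → container = {'data': [9, 7, 9]}
`container['data'].append(24)` → outer = [9, 7, 9, 24]; container = {'data': [9, 7, 9, 24]}
`print(outer)` → prints [9, 7, 9, 24]

Answer: [9, 7, 9, 24]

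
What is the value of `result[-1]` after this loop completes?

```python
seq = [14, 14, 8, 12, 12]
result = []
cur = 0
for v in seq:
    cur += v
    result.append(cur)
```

Cumulative sum ends at 60
`result` takes the values: [] → [14] → [14, 28] → [14, 28, 36] → [14, 28, 36, 48] → [14, 28, 36, 48, 60]
So `result[-1]` = 60

Answer: 60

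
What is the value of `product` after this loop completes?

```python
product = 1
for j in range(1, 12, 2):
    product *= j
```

Product of 1, 3, 5, ... up to 11
`product` takes the values: 1 → 3 → 15 → 105 → 945 → 10395

Answer: 10395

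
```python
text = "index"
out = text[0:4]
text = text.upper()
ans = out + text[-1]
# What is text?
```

Trace:
`text = "index"` → text = 'index'
`out = text[0:4]` → out = 'inde'
`text = text.upper()` → text = 'INDEX'
`ans = out + text[-1]` → ans = 'indeX'
So text = 'INDEX'

Answer: 'INDEX'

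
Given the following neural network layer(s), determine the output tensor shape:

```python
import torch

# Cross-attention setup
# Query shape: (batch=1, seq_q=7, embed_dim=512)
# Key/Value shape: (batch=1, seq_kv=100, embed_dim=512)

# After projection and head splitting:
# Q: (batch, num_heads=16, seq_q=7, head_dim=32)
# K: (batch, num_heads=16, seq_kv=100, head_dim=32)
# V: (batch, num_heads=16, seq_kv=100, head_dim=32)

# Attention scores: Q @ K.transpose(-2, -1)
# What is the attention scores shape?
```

Input: (1, 7, 512) -> Output: (1, 16, 7, 100)

Answer: (1, 16, 7, 100)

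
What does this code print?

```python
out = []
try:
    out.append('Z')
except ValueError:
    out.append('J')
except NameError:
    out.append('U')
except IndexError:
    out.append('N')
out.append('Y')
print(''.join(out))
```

Execution trace: 'Z' (try body, no exception) → 'Y' (after the try/except). Output: ZY

Answer: ZY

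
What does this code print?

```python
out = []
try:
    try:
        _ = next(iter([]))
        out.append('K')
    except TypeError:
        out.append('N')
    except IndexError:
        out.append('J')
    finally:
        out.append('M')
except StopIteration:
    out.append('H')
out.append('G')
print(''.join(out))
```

Execution trace: 'M' (inner finally) → 'H' (outer except StopIteration) → 'G' (after the try/except). Output: MHG

Answer: MHG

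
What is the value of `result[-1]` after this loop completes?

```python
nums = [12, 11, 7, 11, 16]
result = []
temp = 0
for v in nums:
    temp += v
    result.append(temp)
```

Cumulative sum ends at 57
`result` takes the values: [] → [12] → [12, 23] → [12, 23, 30] → [12, 23, 30, 41] → [12, 23, 30, 41, 57]
So `result[-1]` = 57

Answer: 57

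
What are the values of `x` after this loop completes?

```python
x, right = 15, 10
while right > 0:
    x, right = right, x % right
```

GCD of 15 and 10
`x` takes the values: 15 → 10 → 5

Answer: 5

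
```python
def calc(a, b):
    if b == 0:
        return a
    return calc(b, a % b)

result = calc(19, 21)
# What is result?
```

calc(19, 21) -> calc(21, 19) -> calc(19, 2) -> calc(2, 1) -> calc(1, 0) -> 1

Answer: 1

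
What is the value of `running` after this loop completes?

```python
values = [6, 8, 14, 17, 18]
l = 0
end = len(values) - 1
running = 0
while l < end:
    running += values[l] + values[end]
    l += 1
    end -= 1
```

Sum of pairs from ends
`running` takes the values: 0 → 24 → 49

Answer: 49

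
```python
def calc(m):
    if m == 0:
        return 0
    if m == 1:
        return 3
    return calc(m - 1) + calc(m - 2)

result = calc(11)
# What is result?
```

Build up from base cases: calc(0)=0, calc(1)=3, calc(2)=3, calc(3)=6, calc(4)=9, calc(5)=15, calc(6)=24, ..., calc(11)=267

Answer: 267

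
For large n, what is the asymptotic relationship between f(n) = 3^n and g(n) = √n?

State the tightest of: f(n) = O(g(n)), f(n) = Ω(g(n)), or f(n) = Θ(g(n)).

3^n vs √n: f(n) = Ω(g(n)) but not O(g(n)) — 3^n grows strictly faster than √n.

Answer: f(n) = Ω(g(n)) but not O(g(n)) — 3^n grows strictly faster than √n.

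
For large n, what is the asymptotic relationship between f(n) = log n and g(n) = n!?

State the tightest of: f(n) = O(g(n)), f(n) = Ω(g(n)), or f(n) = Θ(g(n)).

log n vs n!: f(n) = O(g(n)) but not Ω(g(n)) — n! grows strictly faster than log n.

Answer: f(n) = O(g(n)) but not Ω(g(n)) — n! grows strictly faster than log n.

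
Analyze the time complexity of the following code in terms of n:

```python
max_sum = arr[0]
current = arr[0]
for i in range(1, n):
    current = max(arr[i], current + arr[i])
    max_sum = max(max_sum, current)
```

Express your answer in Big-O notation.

This is Kadane's algorithm for maximum subarray. Time complexity: O(n).

Answer: O(n)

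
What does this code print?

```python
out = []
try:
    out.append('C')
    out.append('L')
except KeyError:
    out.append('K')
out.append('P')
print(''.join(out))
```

Execution trace: 'C' (try body) → 'L' (try body, no exception) → 'P' (after the try/except). Output: CLP

Answer: CLP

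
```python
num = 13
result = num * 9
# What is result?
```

Trace:
`num = 13` → num = 13
`result = num * 9` → result = 117
So result = 117

Answer: 117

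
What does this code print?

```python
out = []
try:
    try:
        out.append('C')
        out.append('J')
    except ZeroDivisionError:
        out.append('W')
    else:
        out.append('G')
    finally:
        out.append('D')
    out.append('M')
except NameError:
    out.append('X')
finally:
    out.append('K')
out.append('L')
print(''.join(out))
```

Execution trace: 'C' (inner try body) → 'J' (inner try body, no exception) → 'G' (inner else) → 'D' (inner finally) → 'M' (try body, no exception) → 'K' (finally) → 'L' (after the try/except). Output: CJGDMKL

Answer: CJGDMKL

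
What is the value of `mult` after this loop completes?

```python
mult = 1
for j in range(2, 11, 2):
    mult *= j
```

Product of even numbers 2 to 10
`mult` takes the values: 1 → 2 → 8 → 48 → 384 → 3840

Answer: 3840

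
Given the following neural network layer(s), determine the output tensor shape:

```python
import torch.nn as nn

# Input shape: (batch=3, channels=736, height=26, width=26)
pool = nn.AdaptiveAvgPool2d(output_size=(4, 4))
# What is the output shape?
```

Input: (3, 736, 26, 26) -> Output: (3, 736, 4, 4)

Answer: (3, 736, 4, 4)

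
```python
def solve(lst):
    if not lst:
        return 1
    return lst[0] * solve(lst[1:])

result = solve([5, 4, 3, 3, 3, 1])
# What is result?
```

Product over [5, 4, 3, 3, 3, 1] = 5 * 4 * 3 * 3 * 3 * 1 = 540

Answer: 540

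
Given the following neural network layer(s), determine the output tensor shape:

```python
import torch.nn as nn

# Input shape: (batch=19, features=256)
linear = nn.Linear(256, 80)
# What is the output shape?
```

Input: (19, 256) -> Output: (19, 80)

Answer: (19, 80)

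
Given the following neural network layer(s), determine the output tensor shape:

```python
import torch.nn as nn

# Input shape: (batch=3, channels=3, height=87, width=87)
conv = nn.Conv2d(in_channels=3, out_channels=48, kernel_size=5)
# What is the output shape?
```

Input: (3, 3, 87, 87) -> Output: (3, 48, 83, 83)

Answer: (3, 48, 83, 83)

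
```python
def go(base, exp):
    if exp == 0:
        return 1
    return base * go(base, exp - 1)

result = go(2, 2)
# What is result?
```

go(2, 2) = 2 * 2 = 4

Answer: 4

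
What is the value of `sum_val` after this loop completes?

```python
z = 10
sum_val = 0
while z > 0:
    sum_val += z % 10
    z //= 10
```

Sum digits of 10
`sum_val` takes the values: 0 → 1

Answer: 1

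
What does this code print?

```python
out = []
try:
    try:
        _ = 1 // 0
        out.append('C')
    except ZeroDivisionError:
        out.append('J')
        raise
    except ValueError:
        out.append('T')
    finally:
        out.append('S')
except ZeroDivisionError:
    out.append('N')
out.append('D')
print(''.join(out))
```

Execution trace: 'J' (inner except ZeroDivisionError) → 'S' (inner finally) → 'N' (outer except ZeroDivisionError) → 'D' (after the try/except). Output: JSND

Answer: JSND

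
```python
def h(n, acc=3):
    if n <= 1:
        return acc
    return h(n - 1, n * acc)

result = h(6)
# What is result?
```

Accumulator trace (n, acc): (6, 3) -> (5, 18) -> (4, 90) -> (3, 360) -> (2, 1080) -> (1, 2160) -> return 2160

Answer: 2160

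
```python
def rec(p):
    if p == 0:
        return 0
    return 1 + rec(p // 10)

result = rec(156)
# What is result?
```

Count of digits of 156: 3

Answer: 3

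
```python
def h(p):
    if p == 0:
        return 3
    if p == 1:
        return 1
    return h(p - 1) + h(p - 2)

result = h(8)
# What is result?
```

Build up from base cases: h(0)=3, h(1)=1, h(2)=4, h(3)=5, h(4)=9, h(5)=14, h(6)=23, ..., h(8)=60

Answer: 60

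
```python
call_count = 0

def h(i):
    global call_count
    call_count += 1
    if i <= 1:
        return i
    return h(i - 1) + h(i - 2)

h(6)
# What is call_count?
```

Calls(i) = 1 + Calls(i-1) + Calls(i-2); Calls(0)=Calls(1)=1. For i=6 this gives 25.

Answer: 25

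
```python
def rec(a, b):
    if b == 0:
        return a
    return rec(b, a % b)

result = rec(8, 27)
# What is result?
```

rec(8, 27) -> rec(27, 8) -> rec(8, 3) -> rec(3, 2) -> rec(2, 1) -> rec(1, 0) -> 1

Answer: 1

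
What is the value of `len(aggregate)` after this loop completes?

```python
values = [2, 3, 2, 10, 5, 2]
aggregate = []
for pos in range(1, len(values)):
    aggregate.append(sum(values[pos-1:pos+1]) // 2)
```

Number of 2-element averages
`aggregate` takes the values: [] → [2] → [2, 2] → [2, 2, 6] → [2, 2, 6, 7] → [2, 2, 6, 7, 3]
So `len(aggregate)` = 5

Answer: 5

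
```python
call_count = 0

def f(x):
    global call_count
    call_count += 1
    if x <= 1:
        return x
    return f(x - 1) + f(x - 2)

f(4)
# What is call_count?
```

Calls(x) = 1 + Calls(x-1) + Calls(x-2); Calls(0)=Calls(1)=1. For x=4 this gives 9.

Answer: 9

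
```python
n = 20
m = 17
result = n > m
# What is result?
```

Trace:
`n = 20` → n = 20
`m = 17` → m = 17
`result = n > m` → result = True
So result = True

Answer: True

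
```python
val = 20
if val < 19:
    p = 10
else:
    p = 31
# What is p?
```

Trace:
`val = 20` → val = 20
`if val < 19: ...` → val < 19 is False, take else branch → p = 31
So p = 31

Answer: 31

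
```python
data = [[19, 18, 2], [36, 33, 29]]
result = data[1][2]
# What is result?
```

Trace:
`data = [[19, 18, 2], [36, 33, 29]]` → data = [[19, 18, 2], [36, 33, 29]]
`result = data[1][2]` → result = 29
So result = 29

Answer: 29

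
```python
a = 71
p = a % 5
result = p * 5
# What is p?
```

Trace:
`a = 71` → a = 71
`p = a % 5` → p = 1
`result = p * 5` → result = 5
So p = 1

Answer: 1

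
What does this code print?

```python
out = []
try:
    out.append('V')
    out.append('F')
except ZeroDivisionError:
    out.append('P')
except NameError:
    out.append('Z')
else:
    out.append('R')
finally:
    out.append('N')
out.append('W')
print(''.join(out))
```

Execution trace: 'V' (try body) → 'F' (try body, no exception) → 'R' (else) → 'N' (finally) → 'W' (after the try/except). Output: VFRNW

Answer: VFRNW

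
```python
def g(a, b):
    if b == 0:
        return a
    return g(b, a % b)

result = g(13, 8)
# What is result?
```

g(13, 8) -> g(8, 5) -> g(5, 3) -> g(3, 2) -> g(2, 1) -> g(1, 0) -> 1

Answer: 1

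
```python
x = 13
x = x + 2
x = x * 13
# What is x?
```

Trace:
`x = 13` → x = 13
`x = x + 2` → x = 15
`x = x * 13` → x = 195
So x = 195

Answer: 195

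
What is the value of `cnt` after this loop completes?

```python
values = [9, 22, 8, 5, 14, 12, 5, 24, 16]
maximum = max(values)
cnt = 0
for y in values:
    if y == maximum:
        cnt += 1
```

Count of max value 24 in [9, 22, 8, 5, 14, 12, 5, 24, 16]
`cnt` takes the values: 0 → 1

Answer: 1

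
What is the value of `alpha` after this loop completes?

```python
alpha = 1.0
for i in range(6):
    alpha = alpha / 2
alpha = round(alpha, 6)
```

Halving LR 6 times: 1 / 2^6
`alpha` takes the values: 1.0 → 0.5 → 0.25 → 0.125 → 0.0625 → 0.03125 → 0.015625

Answer: 0.015625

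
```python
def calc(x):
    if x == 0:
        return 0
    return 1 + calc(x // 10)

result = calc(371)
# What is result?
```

Count of digits of 371: 3

Answer: 3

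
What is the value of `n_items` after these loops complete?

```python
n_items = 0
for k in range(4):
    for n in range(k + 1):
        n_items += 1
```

Triangle: 1 + 2 + ... + 4
`n_items` takes the values: 0 → 1 → 2 → 3 → 4 → 5 → 6 → 7 → 8 → 9 → 10

Answer: 10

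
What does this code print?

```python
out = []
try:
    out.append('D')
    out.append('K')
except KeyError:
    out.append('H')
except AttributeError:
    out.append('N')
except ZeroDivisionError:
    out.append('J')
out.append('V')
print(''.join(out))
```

Execution trace: 'D' (try body) → 'K' (try body, no exception) → 'V' (after the try/except). Output: DKV

Answer: DKV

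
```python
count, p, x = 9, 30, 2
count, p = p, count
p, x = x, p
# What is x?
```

Trace:
`count, p, x = 9, 30, 2` → count = 9; p = 30; x = 2
`count, p = p, count` → count = 30; p = 9
`p, x = x, p` → p = 2; x = 9
So x = 9

Answer: 9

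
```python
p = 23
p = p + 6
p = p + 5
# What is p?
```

Trace:
`p = 23` → p = 23
`p = p + 6` → p = 29
`p = p + 5` → p = 34
So p = 34

Answer: 34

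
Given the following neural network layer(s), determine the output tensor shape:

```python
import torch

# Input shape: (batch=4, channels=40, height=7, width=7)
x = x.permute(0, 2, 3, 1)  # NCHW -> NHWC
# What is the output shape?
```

Input: (4, 40, 7, 7) -> Output: (4, 7, 7, 40)

Answer: (4, 7, 7, 40)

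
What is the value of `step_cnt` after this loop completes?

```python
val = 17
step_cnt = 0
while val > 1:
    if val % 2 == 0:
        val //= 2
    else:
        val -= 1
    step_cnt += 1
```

Steps to reduce 17 to 1
`step_cnt` takes the values: 0 → 1 → 2 → 3 → 4 → 5

Answer: 5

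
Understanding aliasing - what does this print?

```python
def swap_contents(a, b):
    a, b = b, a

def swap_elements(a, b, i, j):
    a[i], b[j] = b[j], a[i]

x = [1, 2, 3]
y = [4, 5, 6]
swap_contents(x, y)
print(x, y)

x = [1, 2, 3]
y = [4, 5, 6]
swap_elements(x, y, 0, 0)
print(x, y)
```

Key concept: parameter rebinding vs mutation.
Step by step:
`x = [1, 2, 3]` → x = [1, 2, 3]
`y = [4, 5, 6]` → y = [4, 5, 6]
`swap_contents(x, y)` → no visible change to tracked variables
`print(x, y)` → prints [1, 2, 3] [4, 5, 6]
`x = [1, 2, 3]` → x = [1, 2, 3]
`y = [4, 5, 6]` → y = [4, 5, 6]
`swap_elements(x, y, 0, 0)` → x = [4, 2, 3]; y = [1, 5, 6]
`print(x, y)` → prints [4, 2, 3] [1, 5, 6]

Answer:
[1, 2, 3] [4, 5, 6]
[4, 2, 3] [1, 5, 6]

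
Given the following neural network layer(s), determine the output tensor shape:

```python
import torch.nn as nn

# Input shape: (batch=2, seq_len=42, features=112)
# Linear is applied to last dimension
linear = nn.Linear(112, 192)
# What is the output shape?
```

Input: (2, 42, 112) -> Output: (2, 42, 192)

Answer: (2, 42, 192)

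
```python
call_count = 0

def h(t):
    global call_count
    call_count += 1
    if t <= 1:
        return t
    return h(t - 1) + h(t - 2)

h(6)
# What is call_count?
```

Calls(t) = 1 + Calls(t-1) + Calls(t-2); Calls(0)=Calls(1)=1. For t=6 this gives 25.

Answer: 25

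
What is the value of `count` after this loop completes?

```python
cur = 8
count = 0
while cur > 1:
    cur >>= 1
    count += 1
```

Count right shifts until 1
`count` takes the values: 0 → 1 → 2 → 3

Answer: 3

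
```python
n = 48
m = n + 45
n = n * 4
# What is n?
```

Trace:
`n = 48` → n = 48
`m = n + 45` → m = 93
`n = n * 4` → n = 192
So n = 192

Answer: 192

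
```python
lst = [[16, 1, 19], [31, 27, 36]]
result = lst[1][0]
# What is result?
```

Trace:
`lst = [[16, 1, 19], [31, 27, 36]]` → lst = [[16, 1, 19], [31, 27, 36]]
`result = lst[1][0]` → result = 31
So result = 31

Answer: 31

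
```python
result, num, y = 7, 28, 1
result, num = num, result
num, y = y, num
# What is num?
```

Trace:
`result, num, y = 7, 28, 1` → result = 7; num = 28; y = 1
`result, num = num, result` → result = 28; num = 7
`num, y = y, num` → num = 1; y = 7
So num = 1

Answer: 1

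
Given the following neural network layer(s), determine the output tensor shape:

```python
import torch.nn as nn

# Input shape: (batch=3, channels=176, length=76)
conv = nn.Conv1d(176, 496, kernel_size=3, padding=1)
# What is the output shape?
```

Input: (3, 176, 76) -> Output: (3, 496, 76)

Answer: (3, 496, 76)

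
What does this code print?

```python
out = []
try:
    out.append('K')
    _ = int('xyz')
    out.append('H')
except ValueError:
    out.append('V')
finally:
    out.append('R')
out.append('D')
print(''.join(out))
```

Execution trace: 'K' (try body) → 'V' (except ValueError) → 'R' (finally) → 'D' (after the try/except). Output: KVRD

Answer: KVRD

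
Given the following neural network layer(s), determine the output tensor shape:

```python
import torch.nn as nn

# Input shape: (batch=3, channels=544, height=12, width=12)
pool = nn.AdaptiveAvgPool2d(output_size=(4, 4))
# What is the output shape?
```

Input: (3, 544, 12, 12) -> Output: (3, 544, 4, 4)

Answer: (3, 544, 4, 4)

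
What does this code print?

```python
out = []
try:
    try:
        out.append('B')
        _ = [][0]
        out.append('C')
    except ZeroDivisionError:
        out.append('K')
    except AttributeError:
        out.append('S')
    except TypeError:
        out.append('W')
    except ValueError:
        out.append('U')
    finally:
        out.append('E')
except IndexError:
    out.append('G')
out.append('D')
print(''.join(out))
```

Execution trace: 'B' (try body) → 'E' (finally) → 'G' (outer except IndexError) → 'D' (after the try/except). Output: BEGD

Answer: BEGD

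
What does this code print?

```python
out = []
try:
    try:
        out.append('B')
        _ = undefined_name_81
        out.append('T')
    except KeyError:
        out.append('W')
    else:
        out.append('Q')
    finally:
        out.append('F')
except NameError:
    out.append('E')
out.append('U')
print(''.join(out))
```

Execution trace: 'B' (try body) → 'F' (finally) → 'E' (outer except NameError) → 'U' (after the try/except). Output: BFEU

Answer: BFEU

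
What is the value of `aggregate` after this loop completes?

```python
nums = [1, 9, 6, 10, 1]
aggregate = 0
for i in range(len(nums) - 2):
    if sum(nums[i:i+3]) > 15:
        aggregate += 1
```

Count windows with sum > 15
`aggregate` takes the values: 0 → 1 → 2 → 3

Answer: 3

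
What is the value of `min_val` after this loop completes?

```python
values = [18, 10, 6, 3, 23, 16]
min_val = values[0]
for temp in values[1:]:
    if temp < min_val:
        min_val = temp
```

Minimum of [18, 10, 6, 3, 23, 16]
`min_val` takes the values: 18 → 10 → 6 → 3

Answer: 3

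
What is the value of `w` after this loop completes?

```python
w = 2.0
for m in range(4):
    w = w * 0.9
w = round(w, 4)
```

Exponential decay: 2.0 * 0.9^4
`w` takes the values: 2.0 → 1.8 → 1.62 → 1.458 → 1.3122

Answer: 1.3122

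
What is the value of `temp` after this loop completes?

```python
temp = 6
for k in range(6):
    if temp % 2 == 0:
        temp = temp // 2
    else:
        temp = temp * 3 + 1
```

Collatz-style transformation from 6
`temp` takes the values: 6 → 3 → 10 → 5 → 16 → 8 → 4

Answer: 4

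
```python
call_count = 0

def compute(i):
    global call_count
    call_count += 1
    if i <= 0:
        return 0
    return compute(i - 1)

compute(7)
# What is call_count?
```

Linear recursion stepping by 1: 8 calls from i=7 down to ≤0.

Answer: 8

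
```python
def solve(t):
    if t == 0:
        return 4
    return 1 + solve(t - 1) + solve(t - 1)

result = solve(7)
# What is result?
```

solve(t) = 1 + 2·solve(t-1), solve(0)=4. Closed form: (4+1)·2^7 - 1 = 639.

Answer: 639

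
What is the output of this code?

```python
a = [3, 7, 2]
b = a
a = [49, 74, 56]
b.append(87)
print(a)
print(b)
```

Key concept: rebinding vs mutation: a is rebound to a new list, b still points at the original.
Step by step:
`a = [3, 7, 2]` → a = [3, 7, 2]
`b = a` → b = [3, 7, 2] (same object as a)
`a = [49, 74, 56]` → a = [49, 74, 56]
`b.append(87)` → b = [3, 7, 2, 87]
`print(a)` → prints [49, 74, 56]
`print(b)` → prints [3, 7, 2, 87]

Answer:
[49, 74, 56]
[3, 7, 2, 87]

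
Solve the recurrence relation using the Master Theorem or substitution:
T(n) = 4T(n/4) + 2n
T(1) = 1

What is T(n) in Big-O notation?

By Master Theorem: a=4, b=4, f(n)=2n. Since log_4(4) = 1 and f(n) = Θ(n^1), Case 2 applies. T(n) = O(n log n).

Answer: O(n log n)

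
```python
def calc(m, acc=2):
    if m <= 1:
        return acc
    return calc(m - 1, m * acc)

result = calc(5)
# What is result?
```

Accumulator trace (n, acc): (5, 2) -> (4, 10) -> (3, 40) -> (2, 120) -> (1, 240) -> return 240

Answer: 240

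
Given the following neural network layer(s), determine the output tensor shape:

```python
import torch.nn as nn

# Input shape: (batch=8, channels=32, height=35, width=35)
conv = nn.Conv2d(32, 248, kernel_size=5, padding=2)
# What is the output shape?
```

Input: (8, 32, 35, 35) -> Output: (8, 248, 35, 35)

Answer: (8, 248, 35, 35)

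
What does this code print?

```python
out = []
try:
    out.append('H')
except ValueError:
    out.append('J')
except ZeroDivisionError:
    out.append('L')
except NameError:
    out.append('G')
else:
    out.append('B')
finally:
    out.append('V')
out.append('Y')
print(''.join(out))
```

Execution trace: 'H' (try body, no exception) → 'B' (else) → 'V' (finally) → 'Y' (after the try/except). Output: HBVY

Answer: HBVY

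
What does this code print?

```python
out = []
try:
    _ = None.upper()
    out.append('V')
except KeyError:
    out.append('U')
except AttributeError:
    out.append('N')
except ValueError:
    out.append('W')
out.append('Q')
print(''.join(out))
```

Execution trace: 'N' (except AttributeError) → 'Q' (after the try/except). Output: NQ

Answer: NQ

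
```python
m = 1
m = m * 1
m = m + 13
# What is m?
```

Trace:
`m = 1` → m = 1
`m = m * 1` → m = 1
`m = m + 13` → m = 14
So m = 14

Answer: 14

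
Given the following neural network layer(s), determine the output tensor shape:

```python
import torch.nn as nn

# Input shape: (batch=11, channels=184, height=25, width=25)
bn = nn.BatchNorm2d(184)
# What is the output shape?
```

Input: (11, 184, 25, 25) -> Output: (11, 184, 25, 25)

Answer: (11, 184, 25, 25)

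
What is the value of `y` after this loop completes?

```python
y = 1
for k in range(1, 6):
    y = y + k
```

Start at 1, add 1 through 5
`y` takes the values: 1 → 2 → 4 → 7 → 11 → 16

Answer: 16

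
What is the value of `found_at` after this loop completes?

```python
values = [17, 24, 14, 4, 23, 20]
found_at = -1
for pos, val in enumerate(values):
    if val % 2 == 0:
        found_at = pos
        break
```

First even number index in [17, 24, 14, 4, 23, 20]
`found_at` takes the values: -1 → 1

Answer: 1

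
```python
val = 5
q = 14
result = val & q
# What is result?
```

Trace:
`val = 5` → val = 5
`q = 14` → q = 14
`result = val & q` → result = 4
So result = 4

Answer: 4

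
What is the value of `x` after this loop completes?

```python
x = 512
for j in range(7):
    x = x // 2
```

Halve 7 times: 512 // 2^7 = 4
`x` takes the values: 512 → 256 → 128 → 64 → 32 → 16 → 8 → 4

Answer: 4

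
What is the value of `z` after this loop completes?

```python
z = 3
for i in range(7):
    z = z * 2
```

Multiply by 2, 7 times: 3 * 2^7 = 384
`z` takes the values: 3 → 6 → 12 → 24 → 48 → 96 → 192 → 384

Answer: 384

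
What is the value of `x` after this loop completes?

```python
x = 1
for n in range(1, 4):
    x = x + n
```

Start at 1, add 1 through 3
`x` takes the values: 1 → 2 → 4 → 7

Answer: 7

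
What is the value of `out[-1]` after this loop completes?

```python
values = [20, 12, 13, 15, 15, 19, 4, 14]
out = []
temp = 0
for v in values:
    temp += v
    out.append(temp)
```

Cumulative sum ends at 112
`out` takes the values: [] → [20] → [20, 32] → [20, 32, 45] → [20, 32, 45, 60] → [20, 32, 45, 60, 75] → [20, 32, 45, 60, 75, 94] → [20, 32, 45, 60, 75, 94, 98] → [20, 32, 45, 60, 75, 94, 98, 112]
So `out[-1]` = 112

Answer: 112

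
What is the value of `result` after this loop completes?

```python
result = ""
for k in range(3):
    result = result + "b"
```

Repeat 'b' 3 times
`result` takes the values: "" → "b" → "bb" → "bbb"

Answer: "bbb"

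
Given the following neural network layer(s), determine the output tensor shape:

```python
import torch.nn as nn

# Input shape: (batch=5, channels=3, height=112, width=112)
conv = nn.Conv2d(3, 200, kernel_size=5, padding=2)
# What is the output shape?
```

Input: (5, 3, 112, 112) -> Output: (5, 200, 112, 112)

Answer: (5, 200, 112, 112)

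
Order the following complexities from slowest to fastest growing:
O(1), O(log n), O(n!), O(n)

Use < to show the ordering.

Ordered by growth rate: O(1) < O(log n) < O(n) < O(n!)

Answer: O(1) < O(log n) < O(n) < O(n!)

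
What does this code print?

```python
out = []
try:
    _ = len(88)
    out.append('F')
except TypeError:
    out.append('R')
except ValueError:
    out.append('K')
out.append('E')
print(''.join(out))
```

Execution trace: 'R' (except TypeError) → 'E' (after the try/except). Output: RE

Answer: RE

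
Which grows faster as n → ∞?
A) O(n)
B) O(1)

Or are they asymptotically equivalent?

O(n) vs O(1): Higher order terms dominate.

Answer: A) O(n) grows faster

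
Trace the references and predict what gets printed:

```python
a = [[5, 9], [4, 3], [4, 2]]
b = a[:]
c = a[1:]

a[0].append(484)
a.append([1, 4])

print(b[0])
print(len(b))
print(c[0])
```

Key concept: slice with nested mutation.
Step by step:
`a = [[5, 9], [4, 3], [4, 2]]` → a = [[5, 9], [4, 3], [4, 2]]
`b = a[:]` → b = [[5, 9], [4, 3], [4, 2]]
`c = a[1:]` → c = [[4, 3], [4, 2]]
`a[0].append(484)` → a = [[5, 9, 484], [4, 3], [4, 2]]; b = [[5, 9, 484], [4, 3], [4, 2]]
`a.append([1, 4])` → a = [[5, 9, 484], [4, 3], [4, 2], [1, 4]]
`print(b[0])` → prints [5, 9, 484]
`print(len(b))` → prints 3
`print(c[0])` → prints [4, 3]

Answer:
[5, 9, 484]
3
[4, 3]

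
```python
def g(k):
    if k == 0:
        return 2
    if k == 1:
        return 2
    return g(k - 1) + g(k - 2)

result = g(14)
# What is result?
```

Build up from base cases: g(0)=2, g(1)=2, g(2)=4, g(3)=6, g(4)=10, g(5)=16, g(6)=26, ..., g(14)=1220

Answer: 1220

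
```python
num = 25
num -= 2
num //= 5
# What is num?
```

Trace:
`num = 25` → num = 25
`num -= 2` → num = 23
`num //= 5` → num = 4
So num = 4

Answer: 4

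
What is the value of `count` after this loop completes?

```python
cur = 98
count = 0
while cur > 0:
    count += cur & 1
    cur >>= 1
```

Count set bits in 98 (binary: 0b1100010)
`count` takes the values: 0 → 1 → 2 → 3

Answer: 3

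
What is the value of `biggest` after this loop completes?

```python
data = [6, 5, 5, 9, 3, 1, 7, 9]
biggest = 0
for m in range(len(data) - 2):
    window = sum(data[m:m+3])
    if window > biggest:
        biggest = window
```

Max sum of 3-element window in [6, 5, 5, 9, 3, 1, 7, 9]
`biggest` takes the values: 0 → 16 → 19

Answer: 19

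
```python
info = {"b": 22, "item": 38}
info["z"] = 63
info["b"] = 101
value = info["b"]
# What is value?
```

Trace:
`info = {"b": 22, "item": 38}` → info = {'b': 22, 'item': 38}
`info["z"] = 63` → info = {'b': 22, 'item': 38, 'z': 63}
`info["b"] = 101` → info = {'b': 101, 'item': 38, 'z': 63}
`value = info["b"]` → value = 101
So value = 101

Answer: 101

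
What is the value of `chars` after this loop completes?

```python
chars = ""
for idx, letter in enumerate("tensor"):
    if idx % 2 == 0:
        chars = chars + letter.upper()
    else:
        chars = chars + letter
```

Uppercase even positions in 'tensor'
`chars` takes the values: "" → "T" → "Te" → "TeN" → "TeNs" → "TeNsO" → "TeNsOr"

Answer: "TeNsOr"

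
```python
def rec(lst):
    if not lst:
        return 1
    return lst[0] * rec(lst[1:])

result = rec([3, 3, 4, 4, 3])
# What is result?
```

Product over [3, 3, 4, 4, 3] = 3 * 3 * 4 * 4 * 3 = 432

Answer: 432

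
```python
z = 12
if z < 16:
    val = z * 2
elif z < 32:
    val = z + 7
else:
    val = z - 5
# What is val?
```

Trace:
`z = 12` → z = 12
`if z < 16: ...` → z < 16 is True → val = 24
So val = 24

Answer: 24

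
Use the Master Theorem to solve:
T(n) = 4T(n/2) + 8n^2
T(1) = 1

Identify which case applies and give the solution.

a=4, b=2, f(n)=8n^2. log_2(4) = 2. Since c=2 = 2, Case 2 applies: T(n) = Θ(n^log_b(a) · log n) = O(n^2 log n).

Answer: O(n^2 log n) - Case 2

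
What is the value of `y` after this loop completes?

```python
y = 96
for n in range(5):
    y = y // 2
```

Halve 5 times: 96 // 2^5 = 3
`y` takes the values: 96 → 48 → 24 → 12 → 6 → 3

Answer: 3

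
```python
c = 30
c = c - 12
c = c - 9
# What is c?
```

Trace:
`c = 30` → c = 30
`c = c - 12` → c = 18
`c = c - 9` → c = 9
So c = 9

Answer: 9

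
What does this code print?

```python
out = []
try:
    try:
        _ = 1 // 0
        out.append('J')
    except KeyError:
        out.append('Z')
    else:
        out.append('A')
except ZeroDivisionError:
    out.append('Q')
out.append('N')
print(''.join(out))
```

Execution trace: 'Q' (outer except ZeroDivisionError) → 'N' (after the try/except). Output: QN

Answer: QN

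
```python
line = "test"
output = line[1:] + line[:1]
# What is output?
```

Trace:
`line = "test"` → line = 'test'
`output = line[1:] + line[:1]` → output = 'estt'
So output = 'estt'

Answer: 'estt'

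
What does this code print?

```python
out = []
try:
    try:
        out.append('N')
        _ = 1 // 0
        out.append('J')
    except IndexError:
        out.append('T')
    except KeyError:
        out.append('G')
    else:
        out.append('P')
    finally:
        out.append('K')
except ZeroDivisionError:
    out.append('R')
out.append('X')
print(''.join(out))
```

Execution trace: 'N' (try body) → 'K' (finally) → 'R' (outer except ZeroDivisionError) → 'X' (after the try/except). Output: NKRX

Answer: NKRX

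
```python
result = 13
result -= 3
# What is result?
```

Trace:
`result = 13` → result = 13
`result -= 3` → result = 10
So result = 10

Answer: 10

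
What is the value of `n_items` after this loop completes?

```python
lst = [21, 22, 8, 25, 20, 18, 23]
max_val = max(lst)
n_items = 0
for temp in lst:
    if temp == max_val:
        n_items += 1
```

Count of max value 25 in [21, 22, 8, 25, 20, 18, 23]
`n_items` takes the values: 0 → 1

Answer: 1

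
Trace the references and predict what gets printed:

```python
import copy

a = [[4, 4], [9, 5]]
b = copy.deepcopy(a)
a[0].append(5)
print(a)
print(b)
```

Key concept: deep copy is fully independent.
Step by step:
`a = [[4, 4], [9, 5]]` → a = [[4, 4], [9, 5]]
`b = copy.deepcopy(a)` → b = [[4, 4], [9, 5]]
`a[0].append(5)` → a = [[4, 4, 5], [9, 5]]
`print(a)` → prints [[4, 4, 5], [9, 5]]
`print(b)` → prints [[4, 4], [9, 5]]

Answer:
[[4, 4, 5], [9, 5]]
[[4, 4], [9, 5]]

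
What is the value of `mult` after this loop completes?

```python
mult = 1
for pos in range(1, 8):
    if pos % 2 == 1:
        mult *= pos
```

Product of odd numbers 1 to 7
`mult` takes the values: 1 → 3 → 15 → 105

Answer: 105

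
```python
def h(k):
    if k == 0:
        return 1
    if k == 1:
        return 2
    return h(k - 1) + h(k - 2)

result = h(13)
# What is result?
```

Build up from base cases: h(0)=1, h(1)=2, h(2)=3, h(3)=5, h(4)=8, h(5)=13, h(6)=21, ..., h(13)=610

Answer: 610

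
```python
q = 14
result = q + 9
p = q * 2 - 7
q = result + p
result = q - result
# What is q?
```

Trace:
`q = 14` → q = 14
`result = q + 9` → result = 23
`p = q * 2 - 7` → p = 21
`q = result + p` → q = 44
`result = q - result` → result = 21
So q = 44

Answer: 44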